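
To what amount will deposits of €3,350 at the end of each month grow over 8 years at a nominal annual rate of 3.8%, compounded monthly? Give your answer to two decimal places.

€375,148.78

Periodic rate i = 0.038/12 = 0.00316667; n = 8 × 12 = 96 periods.
Accumulation factor s(96|0.00316667) = 111.984711; FV = 3350 × 111.984711 = 375,148.7804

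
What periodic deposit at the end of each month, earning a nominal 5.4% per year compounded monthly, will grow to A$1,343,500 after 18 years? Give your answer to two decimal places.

A$3,692.13

i = 0.054/12 = 0.0045 per month; n = 18·12 = 216.
FV-annuity factor = 363.881879; PMT = 1.3435e+06 / 363.881879 = 3,692.1322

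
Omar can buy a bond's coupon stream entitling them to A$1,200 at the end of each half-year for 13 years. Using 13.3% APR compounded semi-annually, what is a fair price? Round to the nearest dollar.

Periodic rate i = 0.133/2 = 0.0665; n = 13 × 2 = 26 periods.
PV = 1200 × [1 − (1+0.0665)^(−26)] / 0.0665 = 1200 × 12.217939 = 14,661.5266

A$14,662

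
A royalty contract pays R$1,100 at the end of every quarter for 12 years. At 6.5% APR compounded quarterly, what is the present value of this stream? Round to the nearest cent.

i = 0.065/4 = 0.01625 per quarter; n = 12·4 = 48.
Annuity factor a(48|0.01625) = 33.151440; PV = 1100 × 33.151440 = 36,466.5844

R$36,466.58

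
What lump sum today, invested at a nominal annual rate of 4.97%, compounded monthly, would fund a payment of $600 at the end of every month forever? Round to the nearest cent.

Periodic rate i = 0.0497/12 = 0.00414167.
PV = PMT / i = 600 / 0.00414167 = 144,869.2153

$144,869.22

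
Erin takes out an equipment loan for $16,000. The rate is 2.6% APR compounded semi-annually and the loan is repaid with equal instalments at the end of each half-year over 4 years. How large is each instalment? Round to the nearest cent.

Periodic rate i = 0.026/2 = 0.013; n = 4 × 2 = 8 periods.
PMT = 16000 / ( [1 − (1+0.013)^(−8)] / 0.013 ) = 16000 / 7.551577 = 2,118.7627

$2,118.76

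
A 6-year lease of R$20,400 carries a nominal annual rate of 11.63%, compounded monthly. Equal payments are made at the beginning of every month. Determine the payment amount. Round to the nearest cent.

Periodic rate i = 0.1163/12 = 0.00969167; n = 6 × 12 = 72 periods.
PMT = 20400 / ( [1 − (1+0.00969167)^(−72)] / 0.00969167 × (1+i) ) = 20400 / 52.158028 = 391.1191

R$391.12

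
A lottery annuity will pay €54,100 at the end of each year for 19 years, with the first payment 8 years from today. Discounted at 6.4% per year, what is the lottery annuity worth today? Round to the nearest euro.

PV at t=7 (ordinary 19-year annuity): 54100 × a(19|0.064) = 54100 × 10.817391 = 585,220.8799
PV₀ = 585,220.8799 / (1+0.064)^7 = 585,220.8799 / 1.543801 = 379,077.8572

€379,078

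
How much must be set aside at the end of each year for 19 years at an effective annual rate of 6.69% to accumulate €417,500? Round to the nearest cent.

€11,529.45

FV-annuity factor = 36.211602; PMT = 417500 / 36.211602 = 11,529.4539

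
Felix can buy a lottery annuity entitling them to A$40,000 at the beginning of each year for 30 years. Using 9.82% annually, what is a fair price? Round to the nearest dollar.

Annuity factor a(30|0.0982) × (1+i) = 10.510126; PV = 40000 × 10.510126 = 420,405.0505
(annuity-due: payments at period start, so ×(1+i).)

A$420,405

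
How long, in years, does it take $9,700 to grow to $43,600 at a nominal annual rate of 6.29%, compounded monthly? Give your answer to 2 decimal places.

Periodic rate i = 0.0629/12 = 0.00524167.
n = ln(43600/9700) / ln(1+0.00524167) = ln(4.49485) / 0.005228 = 287.4786 months
= 287.4786/12 years

23.96 years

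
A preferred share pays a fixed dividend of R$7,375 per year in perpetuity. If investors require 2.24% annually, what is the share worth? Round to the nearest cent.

R$329,241.07

PV = C/r = 7375/0.0224 = 329,241.0714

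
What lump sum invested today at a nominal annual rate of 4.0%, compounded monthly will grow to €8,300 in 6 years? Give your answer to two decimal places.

With 12 periods per year: i = 0.00333333, n = 72.
PV = 8,300 / (1 + 0.00333333)^72 = 8,300 / 1.270742 = 6,531.6176

€6,531.62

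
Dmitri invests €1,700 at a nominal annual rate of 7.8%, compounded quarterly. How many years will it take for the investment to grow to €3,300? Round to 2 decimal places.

8.59 years

Periodic rate i = 0.078/4 = 0.0195.
(1+i)^n = 3300/1700 = 1.94118, so n = ln 1.94118 / ln 1.0195 = 34.3457 quarters
= 34.3457/4 years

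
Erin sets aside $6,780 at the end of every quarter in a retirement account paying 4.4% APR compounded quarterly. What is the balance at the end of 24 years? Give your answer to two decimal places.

$1,145,401.23

i = 0.044/4 = 0.011 per quarter; n = 24·4 = 96.
FV = PMT · [(1+i)^n − 1] / i = 6780 · 168.938235 = 1,145,401.2322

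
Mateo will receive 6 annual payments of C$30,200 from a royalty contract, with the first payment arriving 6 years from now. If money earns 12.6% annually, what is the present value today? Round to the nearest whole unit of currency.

C$67,447

Value one period before first payment (t=5): 30200 × [1 − (1+0.126)^(−6)] / 0.126 = 30200 × 4.042480 = 122,082.8828
PV₀ = 122,082.8828 / (1+0.126)^5 = 122,082.8828 / 1.810056 = 67,447.0289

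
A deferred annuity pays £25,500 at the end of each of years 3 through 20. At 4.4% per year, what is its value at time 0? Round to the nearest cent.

£286,774.25

Value one period before first payment (t=2): 25500 × [1 − (1+0.044)^(−18)] / 0.044 = 25500 × 12.257474 = 312,565.5780
Discount back 2 years: 312,565.5780 × (1+0.044)^(−2) = 312,565.5780 × 0.917485 = 286,774.2491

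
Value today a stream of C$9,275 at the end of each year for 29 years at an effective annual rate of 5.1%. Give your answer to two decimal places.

C$138,882.89

PV = PMT · [1 − (1+i)^(−n)] / i = 9275 · 14.973896 = 138,882.8870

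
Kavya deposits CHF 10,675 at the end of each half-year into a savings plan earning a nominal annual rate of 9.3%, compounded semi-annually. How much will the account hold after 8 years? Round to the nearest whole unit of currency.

With 2 periods per year: i = 0.0465, n = 16.
FV = 10675 × [(1+0.0465)^16 − 1] / 0.0465 = 10675 × 22.996136 = 245,483.7513

CHF 245,484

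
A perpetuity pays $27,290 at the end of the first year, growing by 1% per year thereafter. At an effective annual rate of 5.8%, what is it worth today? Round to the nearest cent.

$568,541.67

PV = D₁/(r − g) = 27290/(0.058 − 0.01) = 568,541.6667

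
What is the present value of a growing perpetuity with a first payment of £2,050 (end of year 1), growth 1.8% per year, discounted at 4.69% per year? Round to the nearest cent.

PV = PMT / (i − g) = 2050 / (0.0469 − 0.018) = 2050 / 0.028900 = 70,934.2561

£70,934.26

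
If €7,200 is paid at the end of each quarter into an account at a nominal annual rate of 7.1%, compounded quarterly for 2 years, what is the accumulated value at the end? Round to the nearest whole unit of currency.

€61,308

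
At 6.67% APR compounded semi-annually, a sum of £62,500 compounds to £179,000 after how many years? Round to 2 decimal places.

Periodic rate i = 0.0667/2 = 0.03335.
(1+i)^n = 179000/62500 = 2.86400, so n = ln 2.86400 / ln 1.03335 = 32.0740 half-years
= 32.0740/2 years

16.04 years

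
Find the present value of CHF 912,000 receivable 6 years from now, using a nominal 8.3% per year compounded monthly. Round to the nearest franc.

CHF 555,214

i = 0.083/12 = 0.00691667 per month; n = 6·12 = 72.
PV = FV·(1+i)^(−n) = 912,000 × 0.608788 = 555,214.3967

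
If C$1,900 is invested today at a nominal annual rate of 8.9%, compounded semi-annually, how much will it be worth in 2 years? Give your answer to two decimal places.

C$2,261.45

i = 0.089/2 = 0.0445 per half-year; n = 2·2 = 4.
1,900 × (1+0.0445)^4 = 1,900 × 1.190238 = 2,261.4520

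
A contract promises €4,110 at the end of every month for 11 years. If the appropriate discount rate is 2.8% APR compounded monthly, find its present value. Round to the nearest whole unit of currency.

With 12 periods per year: i = 0.00233333, n = 132.
PV = PMT · [1 − (1+i)^(−n)] / i = 4110 · 113.494699 = 466,463.2144

€466,463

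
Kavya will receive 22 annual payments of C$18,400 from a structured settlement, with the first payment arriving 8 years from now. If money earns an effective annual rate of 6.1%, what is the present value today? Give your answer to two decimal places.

PV at t=7 (ordinary 22-year annuity): 18400 × a(22|0.061) = 18400 × 11.937581 = 219,651.4859
Discount back 7 years: 219,651.4859 × (1+0.061)^(−7) = 219,651.4859 × 0.660682 = 145,119.7288

C$145,119.73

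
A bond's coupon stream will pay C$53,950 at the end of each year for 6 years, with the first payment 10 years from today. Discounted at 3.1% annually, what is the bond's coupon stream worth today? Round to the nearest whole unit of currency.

Value one period before first payment (t=9): 53950 × [1 − (1+0.031)^(−6)] / 0.031 = 53950 × 5.399283 = 291,291.2911
PV₀ = 291,291.2911 / (1+0.031)^9 = 291,291.2911 / 1.316218 = 221,309.2227

C$221,309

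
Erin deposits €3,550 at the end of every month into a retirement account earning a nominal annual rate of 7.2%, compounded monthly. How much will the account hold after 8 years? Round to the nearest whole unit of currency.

Periodic rate i = 0.072/12 = 0.006; n = 8 × 12 = 96 periods.
FV = 3550 × [(1+0.006)^96 − 1] / 0.006 = 3550 × 129.308244 = 459,044.2676

€459,044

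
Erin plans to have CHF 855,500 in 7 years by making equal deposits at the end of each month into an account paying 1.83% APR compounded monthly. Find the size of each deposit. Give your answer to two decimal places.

Periodic rate i = 0.0183/12 = 0.001525; n = 7 × 12 = 84 periods.
FV-annuity factor = 89.544758; PMT = 855500 / 89.544758 = 9,553.8814

CHF 9,553.88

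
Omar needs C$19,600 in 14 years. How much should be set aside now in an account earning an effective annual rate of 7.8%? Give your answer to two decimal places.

PV = 19,600 / (1 + 0.078)^14 = 19,600 / 2.861954 = 6,848.4678

C$6,848.47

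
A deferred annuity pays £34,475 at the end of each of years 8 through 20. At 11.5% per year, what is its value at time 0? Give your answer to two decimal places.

Value one period before first payment (t=7): 34475 × [1 − (1+0.115)^(−13)] / 0.115 = 34475 × 6.583482 = 226,965.5456
PV₀ = 226,965.5456 / (1+0.115)^7 = 226,965.5456 / 2.142516 = 105,934.1199

£105,934.12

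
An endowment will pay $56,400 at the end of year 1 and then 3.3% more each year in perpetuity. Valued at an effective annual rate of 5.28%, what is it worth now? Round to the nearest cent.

PV = PMT / (i − g) = 56400 / (0.0528 − 0.033) = 56400 / 0.019800 = 2,848,484.8485

$2,848,484.85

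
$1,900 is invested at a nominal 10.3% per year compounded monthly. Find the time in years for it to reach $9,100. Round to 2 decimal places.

15.27 years

Periodic rate i = 0.103/12 = 0.00858333.
n = ln(9100/1900) / ln(1+0.00858333) = ln(4.78947) / 0.008547 = 183.2777 months
= 183.2777/12 years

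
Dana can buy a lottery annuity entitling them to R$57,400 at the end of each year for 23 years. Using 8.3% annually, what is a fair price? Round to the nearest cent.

PV = 57400 × [1 − (1+0.083)^(−23)] / 0.083 = 57400 × 10.123030 = 581,061.9346

R$581,061.93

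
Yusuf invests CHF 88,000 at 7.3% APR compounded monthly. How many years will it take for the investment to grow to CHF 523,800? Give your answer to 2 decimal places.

Periodic rate i = 0.073/12 = 0.00608333.
(1+i)^n = 523800/88000 = 5.95227, so n = ln 5.95227 / ln 1.00608 = 294.1140 months
= 294.1140/12 years

24.51 years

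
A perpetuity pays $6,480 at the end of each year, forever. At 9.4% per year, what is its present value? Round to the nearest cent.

$68,936.17

PV = C/r = 6480/0.094 = 68,936.1702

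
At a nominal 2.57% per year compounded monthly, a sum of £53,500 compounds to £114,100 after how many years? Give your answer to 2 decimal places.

Periodic rate i = 0.0257/12 = 0.00214167.
(1+i)^n = 114100/53500 = 2.13271, so n = ln 2.13271 / ln 1.00214 = 354.0254 months
= 354.0254/12 years

29.50 years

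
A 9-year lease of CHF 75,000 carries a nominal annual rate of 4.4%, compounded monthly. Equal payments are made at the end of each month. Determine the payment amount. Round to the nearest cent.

Periodic rate i = 0.044/12 = 0.00366667; n = 9 × 12 = 108 periods.
Annuity-PV factor = 89.047013; PMT = 75000 / 89.047013 = 842.2517

CHF 842.25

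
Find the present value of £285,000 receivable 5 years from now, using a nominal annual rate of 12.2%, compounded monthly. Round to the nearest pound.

£155,333

Periodic rate i = 0.122/12 = 0.0101667; n = 5 × 12 = 60 periods.
Discount factor = (1+0.0101667)^(−60) = 0.545027; PV = 285,000 × 0.545027 = 155,332.6825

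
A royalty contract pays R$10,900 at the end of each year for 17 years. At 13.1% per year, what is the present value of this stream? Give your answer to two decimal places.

PV = PMT · [1 − (1+i)^(−n)] / i = 10900 · 6.691992 = 72,942.7148

R$72,942.71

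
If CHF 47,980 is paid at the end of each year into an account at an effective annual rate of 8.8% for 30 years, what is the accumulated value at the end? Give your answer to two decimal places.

FV = PMT · [(1+i)^n − 1] / i = 47980 · 131.323292 = 6,300,891.5464

CHF 6,300,891.55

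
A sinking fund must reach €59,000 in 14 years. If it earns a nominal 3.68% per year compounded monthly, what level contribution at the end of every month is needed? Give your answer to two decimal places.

Periodic rate i = 0.0368/12 = 0.00306667; n = 14 × 12 = 168 periods.
PMT = 59000 / ( [(1+0.00306667)^168 − 1] / 0.00306667 ) = 59000 / 219.343724 = 268.9842

€268.98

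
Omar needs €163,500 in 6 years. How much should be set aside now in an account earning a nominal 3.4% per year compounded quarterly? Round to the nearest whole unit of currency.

With 4 periods per year: i = 0.0085, n = 24.
PV = 163,500 / (1 + 0.0085)^24 = 163,500 / 1.225241 = 133,443.0918

€133,443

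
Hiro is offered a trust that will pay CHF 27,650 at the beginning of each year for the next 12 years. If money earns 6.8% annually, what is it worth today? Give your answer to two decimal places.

CHF 237,069.68

Annuity factor a(12|0.068) × (1+i) = 8.573948; PV = 27650 × 8.573948 = 237,069.6755
(annuity-due: payments at period start, so ×(1+i).)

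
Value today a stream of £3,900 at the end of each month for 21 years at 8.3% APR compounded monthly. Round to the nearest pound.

£464,590

i = 0.083/12 = 0.00691667 per month; n = 21·12 = 252.
Annuity factor a(252|0.00691667) = 119.125620; PV = 3900 × 119.125620 = 464,589.9198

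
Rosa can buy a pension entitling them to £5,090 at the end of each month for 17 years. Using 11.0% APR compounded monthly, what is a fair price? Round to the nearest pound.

£468,960

Periodic rate i = 0.11/12 = 0.00916667; n = 17 × 12 = 204 periods.
PV = 5090 × [1 − (1+0.00916667)^(−204)] / 0.00916667 = 5090 × 92.133576 = 468,959.9014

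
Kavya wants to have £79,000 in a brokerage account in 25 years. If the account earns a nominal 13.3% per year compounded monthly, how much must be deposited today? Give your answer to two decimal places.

With 12 periods per year: i = 0.0110833, n = 300.
PV = FV·(1+i)^(−n) = 79,000 × 0.036637 = 2,894.2872

£2,894.29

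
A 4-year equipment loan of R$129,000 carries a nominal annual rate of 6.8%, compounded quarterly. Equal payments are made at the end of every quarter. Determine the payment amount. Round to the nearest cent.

R$9,276.57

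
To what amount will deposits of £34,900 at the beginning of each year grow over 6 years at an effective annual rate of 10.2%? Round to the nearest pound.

£298,243

FV = 34900 × [(1+0.102)^6 − 1] / 0.102 × (1+i) = 34900 × 8.545634 = 298,242.6196
Payments are at the start of each period, so multiply by (1+i).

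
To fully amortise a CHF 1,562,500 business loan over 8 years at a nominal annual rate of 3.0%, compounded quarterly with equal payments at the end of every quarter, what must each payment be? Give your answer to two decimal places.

i = 0.03/4 = 0.0075 per quarter; n = 8·4 = 32.
Annuity-PV factor = 28.355650; PMT = 1.5625e+06 / 28.355650 = 55,103.6557

CHF 55,103.66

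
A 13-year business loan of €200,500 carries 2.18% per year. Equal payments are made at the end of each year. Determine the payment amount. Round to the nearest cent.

Annuity-PV factor = 11.214890; PMT = 200500 / 11.214890 = 17,878.0177

€17,878.02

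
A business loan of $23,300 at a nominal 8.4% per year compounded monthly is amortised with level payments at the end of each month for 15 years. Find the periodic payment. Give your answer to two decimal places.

$228.08

i = 0.084/12 = 0.007 per month; n = 15·12 = 180.
PMT = 23300 / ( [1 − (1+0.007)^(−180)] / 0.007 ) = 23300 / 102.156876 = 228.0806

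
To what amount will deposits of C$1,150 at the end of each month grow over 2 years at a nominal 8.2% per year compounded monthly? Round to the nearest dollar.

Periodic rate i = 0.082/12 = 0.00683333; n = 2 × 12 = 24 periods.
FV = PMT · [(1+i)^n − 1] / i = 1150 · 25.983995 = 29,881.5940

C$29,882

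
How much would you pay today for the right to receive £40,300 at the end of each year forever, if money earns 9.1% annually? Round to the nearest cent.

£442,857.14

PV = PMT / i = 40300 / 0.091 = 442,857.1429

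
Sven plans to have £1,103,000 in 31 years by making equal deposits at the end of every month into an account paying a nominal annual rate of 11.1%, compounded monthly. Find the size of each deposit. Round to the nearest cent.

With 12 periods per year: i = 0.00925, n = 372.
PMT = 1.103e+06 / ( [(1+0.00925)^372 − 1] / 0.00925 ) = 1.103e+06 / 3213.866235 = 343.2003

£343.20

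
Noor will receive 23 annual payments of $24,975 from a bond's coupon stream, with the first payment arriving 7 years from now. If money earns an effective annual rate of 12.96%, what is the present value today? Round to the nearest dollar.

PV at t=6 (ordinary 23-year annuity): 24975 × a(23|0.1296) = 24975 × 7.248177 = 181,023.2243
PV₀ = 181,023.2243 / (1+0.1296)^6 = 181,023.2243 / 2.077534 = 87,133.7076

$87,134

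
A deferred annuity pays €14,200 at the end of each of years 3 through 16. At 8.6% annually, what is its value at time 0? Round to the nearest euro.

PV at t=2 (ordinary 14-year annuity): 14200 × a(14|0.086) = 14200 × 7.964510 = 113,096.0405
PV₀ = 113,096.0405 / (1+0.086)^2 = 113,096.0405 / 1.179396 = 95,893.1864

€95,893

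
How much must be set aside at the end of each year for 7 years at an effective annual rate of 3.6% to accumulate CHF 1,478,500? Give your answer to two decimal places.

FV-annuity factor = 7.803029; PMT = 1.4785e+06 / 7.803029 = 189,477.7099

CHF 189,477.71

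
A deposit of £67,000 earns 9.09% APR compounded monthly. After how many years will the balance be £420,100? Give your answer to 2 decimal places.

Periodic rate i = 0.0909/12 = 0.007575.
(1+i)^n = 420100/67000 = 6.27015, so n = ln 6.27015 / ln 1.00758 = 243.2666 months
= 243.2666/12 years

20.27 years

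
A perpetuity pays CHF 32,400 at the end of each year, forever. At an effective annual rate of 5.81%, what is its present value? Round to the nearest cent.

CHF 557,659.21

PV = C/r = 32400/0.0581 = 557,659.2083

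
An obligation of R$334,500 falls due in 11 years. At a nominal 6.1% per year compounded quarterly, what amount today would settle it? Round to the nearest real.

R$171,864

Periodic rate i = 0.061/4 = 0.01525; n = 11 × 4 = 44 periods.
Discount factor = (1+0.01525)^(−44) = 0.513793; PV = 334,500 × 0.513793 = 171,863.7181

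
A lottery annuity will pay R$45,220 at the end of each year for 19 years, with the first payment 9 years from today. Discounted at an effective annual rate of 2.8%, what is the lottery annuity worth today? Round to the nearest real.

PV at t=8 (ordinary 19-year annuity): 45220 × a(19|0.028) = 45220 × 14.580719 = 659,340.1331
PV₀ = 659,340.1331 / (1+0.028)^8 = 659,340.1331 / 1.247225 = 528,645.5663

R$528,646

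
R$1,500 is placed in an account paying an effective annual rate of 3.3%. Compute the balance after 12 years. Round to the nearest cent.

R$2,214.60

FV = PV·(1+i)^n = 1,500 × 1.476399 = 2,214.5991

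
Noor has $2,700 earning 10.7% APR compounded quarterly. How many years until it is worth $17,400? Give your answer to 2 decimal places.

Periodic rate i = 0.107/4 = 0.02675.
(1+i)^n = 17400/2700 = 6.44444, so n = ln 6.44444 / ln 1.02675 = 70.5805 quarters
= 70.5805/4 years

17.65 years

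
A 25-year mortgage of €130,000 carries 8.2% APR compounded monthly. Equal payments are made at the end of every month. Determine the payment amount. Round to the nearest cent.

€1,020.65

i = 0.082/12 = 0.00683333 per month; n = 25·12 = 300.
PMT = 130000 / ( [1 − (1+0.00683333)^(−300)] / 0.00683333 ) = 130000 / 127.370395 = 1,020.6453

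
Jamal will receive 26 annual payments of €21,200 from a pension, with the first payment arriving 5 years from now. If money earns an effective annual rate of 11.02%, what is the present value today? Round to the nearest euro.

€118,275

Value one period before first payment (t=4): 21200 × [1 − (1+0.1102)^(−26)] / 0.1102 = 21200 × 8.475466 = 179,679.8713
PV₀ = 179,679.8713 / (1+0.1102)^4 = 179,679.8713 / 1.519165 = 118,275.4301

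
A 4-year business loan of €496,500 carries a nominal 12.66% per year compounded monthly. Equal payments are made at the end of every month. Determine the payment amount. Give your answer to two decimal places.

€13,236.22

Periodic rate i = 0.1266/12 = 0.01055; n = 4 × 12 = 48 periods.
PMT = 496500 / ( [1 − (1+0.01055)^(−48)] / 0.01055 ) = 496500 / 37.510710 = 13,236.2198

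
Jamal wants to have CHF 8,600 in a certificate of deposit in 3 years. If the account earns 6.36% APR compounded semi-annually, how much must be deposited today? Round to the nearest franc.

CHF 7,127

Periodic rate i = 0.0636/2 = 0.0318; n = 3 × 2 = 6 periods.
PV = 8,600 / (1 + 0.0318)^6 = 8,600 / 1.206627 = 7,127.3044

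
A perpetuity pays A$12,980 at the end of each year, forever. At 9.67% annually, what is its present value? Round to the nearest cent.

A$134,229.58

PV = PMT / i = 12980 / 0.0967 = 134,229.5760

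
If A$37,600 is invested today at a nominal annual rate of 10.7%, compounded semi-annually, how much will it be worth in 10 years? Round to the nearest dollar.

i = 0.107/2 = 0.0535 per half-year; n = 10·2 = 20.
37,600 × (1+0.0535)^20 = 37,600 × 2.835899 = 106,629.8121

A$106,630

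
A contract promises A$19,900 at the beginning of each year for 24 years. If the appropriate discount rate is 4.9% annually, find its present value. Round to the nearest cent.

A$290,870.98

PV = PMT · [1 − (1+i)^(−n)] / i × (1+i) = 19900 · 14.616632 = 290,870.9808
(Beginning-of-period payments → annuity-due factor ×(1+i).)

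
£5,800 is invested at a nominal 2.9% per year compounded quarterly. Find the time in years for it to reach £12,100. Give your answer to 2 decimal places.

Periodic rate i = 0.029/4 = 0.00725.
n = ln(12100/5800) / ln(1+0.00725) = ln(2.08621) / 0.007224 = 101.7945 quarters
= 101.7945/4 years

25.45 years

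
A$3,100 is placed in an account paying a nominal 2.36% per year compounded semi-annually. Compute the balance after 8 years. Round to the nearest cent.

Periodic rate i = 0.0236/2 = 0.0118; n = 8 × 2 = 16 periods.
3,100 × (1+0.0118)^16 = 3,100 × 1.206465 = 3,740.0421

A$3,740.04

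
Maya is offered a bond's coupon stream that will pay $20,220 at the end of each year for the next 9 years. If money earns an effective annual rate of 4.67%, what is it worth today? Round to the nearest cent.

$145,855.91

PV = PMT · [1 − (1+i)^(−n)] / i = 20220 · 7.213448 = 145,855.9113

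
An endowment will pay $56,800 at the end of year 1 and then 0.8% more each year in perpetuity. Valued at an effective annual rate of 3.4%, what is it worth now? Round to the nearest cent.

PV = D₁/(r − g) = 56800/(0.034 − 0.008) = 2,184,615.3846

$2,184,615.38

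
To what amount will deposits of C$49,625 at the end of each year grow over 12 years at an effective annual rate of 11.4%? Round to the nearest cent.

C$1,154,769.26

Accumulation factor s(12|0.114) = 23.269910; FV = 49625 × 23.269910 = 1,154,769.2605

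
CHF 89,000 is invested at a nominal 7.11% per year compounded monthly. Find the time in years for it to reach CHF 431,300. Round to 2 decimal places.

Periodic rate i = 0.0711/12 = 0.005925.
(1+i)^n = 431300/89000 = 4.84607, so n = ln 4.84607 / ln 1.00592 = 267.1457 months
= 267.1457/12 years

22.26 years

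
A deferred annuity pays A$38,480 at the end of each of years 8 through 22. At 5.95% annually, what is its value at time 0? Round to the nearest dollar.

A$250,189

Value one period before first payment (t=7): 38480 × [1 − (1+0.0595)^(−15)] / 0.0595 = 38480 × 9.744058 = 374,951.3327
Discount back 7 years: 374,951.3327 × (1+0.0595)^(−7) = 374,951.3327 × 0.667257 = 250,188.9787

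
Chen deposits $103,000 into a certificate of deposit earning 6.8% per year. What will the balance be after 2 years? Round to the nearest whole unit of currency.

FV = PV·(1+i)^n = 103,000 × 1.140624 = 117,484.2720

$117,484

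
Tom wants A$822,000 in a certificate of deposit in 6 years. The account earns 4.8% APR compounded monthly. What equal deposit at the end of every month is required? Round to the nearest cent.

i = 0.048/12 = 0.004 per month; n = 6·12 = 72.
PMT = 822000 / ( [(1+0.004)^72 − 1] / 0.004 ) = 822000 / 83.247831 = 9,874.1312

A$9,874.13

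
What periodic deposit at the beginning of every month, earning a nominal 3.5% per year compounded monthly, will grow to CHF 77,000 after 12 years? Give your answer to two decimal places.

With 12 periods per year: i = 0.00291667, n = 144.
PMT = 77000 / ( [(1+0.00291667)^144 − 1] / 0.00291667 × (1+i) ) = 77000 / 179.160385 = 429.7825

CHF 429.78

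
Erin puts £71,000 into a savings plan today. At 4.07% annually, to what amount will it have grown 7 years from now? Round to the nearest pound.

71,000 × (1+0.0407)^7 = 71,000 × 1.322144 = 93,872.2507

£93,872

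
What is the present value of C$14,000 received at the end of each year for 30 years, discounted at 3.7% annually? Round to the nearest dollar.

C$251,156

PV = 14000 × [1 − (1+0.037)^(−30)] / 0.037 = 14000 × 17.939712 = 251,155.9679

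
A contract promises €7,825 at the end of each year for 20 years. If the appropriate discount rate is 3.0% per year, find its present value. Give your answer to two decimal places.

€116,416.24

PV = 7825 × [1 − (1+0.03)^(−20)] / 0.03 = 7825 × 14.877475 = 116,416.2408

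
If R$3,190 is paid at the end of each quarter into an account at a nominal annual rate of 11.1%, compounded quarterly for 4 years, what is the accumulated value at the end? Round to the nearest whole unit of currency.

With 4 periods per year: i = 0.02775, n = 16.
Accumulation factor s(16|0.02775) = 19.802854; FV = 3190 × 19.802854 = 63,171.1055

R$63,171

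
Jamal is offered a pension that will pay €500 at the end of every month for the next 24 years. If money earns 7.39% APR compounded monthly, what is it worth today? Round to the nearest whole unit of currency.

Periodic rate i = 0.0739/12 = 0.00615833; n = 24 × 12 = 288 periods.
PV = PMT · [1 − (1+i)^(−n)] / i = 500 · 134.671745 = 67,335.8727

€67,336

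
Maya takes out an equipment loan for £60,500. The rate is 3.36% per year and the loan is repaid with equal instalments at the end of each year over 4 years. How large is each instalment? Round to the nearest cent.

£16,416.49

Annuity-PV factor = 3.685319; PMT = 60500 / 3.685319 = 16,416.4872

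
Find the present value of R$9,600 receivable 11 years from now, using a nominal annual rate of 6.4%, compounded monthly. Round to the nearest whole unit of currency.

R$4,757

Periodic rate i = 0.064/12 = 0.00533333; n = 11 × 12 = 132 periods.
PV = FV·(1+i)^(−n) = 9,600 × 0.495529 = 4,757.0788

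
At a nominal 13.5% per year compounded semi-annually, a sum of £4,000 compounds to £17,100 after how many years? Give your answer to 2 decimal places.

11.12 years

Periodic rate i = 0.135/2 = 0.0675.
n = ln(17100/4000) / ln(1+0.0675) = ln(4.27500) / 0.065319 = 22.2412 half-years
= 22.2412/2 years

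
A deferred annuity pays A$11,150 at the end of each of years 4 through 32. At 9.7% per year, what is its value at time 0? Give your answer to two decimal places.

Value one period before first payment (t=3): 11150 × [1 − (1+0.097)^(−29)] / 0.097 = 11150 × 9.605824 = 107,104.9350
PV₀ = 107,104.9350 / (1+0.097)^3 = 107,104.9350 / 1.320140 = 81,131.5175

A$81,131.52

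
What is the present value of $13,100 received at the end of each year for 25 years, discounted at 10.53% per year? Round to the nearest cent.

$114,224.33

PV = 13100 × [1 − (1+0.1053)^(−25)] / 0.1053 = 13100 × 8.719414 = 114,224.3269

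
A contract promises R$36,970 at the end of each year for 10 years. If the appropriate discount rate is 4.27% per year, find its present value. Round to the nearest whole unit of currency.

PV = 36970 × [1 − (1+0.0427)^(−10)] / 0.0427 = 36970 × 8.002966 = 295,869.6658

R$295,870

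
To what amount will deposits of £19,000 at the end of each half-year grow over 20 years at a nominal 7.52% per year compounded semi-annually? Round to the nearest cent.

£1,706,574.69

i = 0.0752/2 = 0.0376 per half-year; n = 20·2 = 40.
Accumulation factor s(40|0.0376) = 89.819721; FV = 19000 × 89.819721 = 1,706,574.6907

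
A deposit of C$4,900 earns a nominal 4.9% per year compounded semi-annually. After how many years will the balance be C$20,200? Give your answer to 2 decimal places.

Periodic rate i = 0.049/2 = 0.0245.
(1+i)^n = 20200/4900 = 4.12245, so n = ln 4.12245 / ln 1.0245 = 58.5195 half-years
= 58.5195/2 years

29.26 years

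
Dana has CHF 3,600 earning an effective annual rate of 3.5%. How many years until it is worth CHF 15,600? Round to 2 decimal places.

42.62 years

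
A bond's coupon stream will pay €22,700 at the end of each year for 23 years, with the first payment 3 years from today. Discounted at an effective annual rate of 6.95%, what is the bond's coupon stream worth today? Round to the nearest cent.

Value one period before first payment (t=2): 22700 × [1 − (1+0.0695)^(−23)] / 0.0695 = 22700 × 11.320477 = 256,974.8332
Discount back 2 years: 256,974.8332 × (1+0.0695)^(−2) = 256,974.8332 × 0.874256 = 224,661.6866

€224,661.69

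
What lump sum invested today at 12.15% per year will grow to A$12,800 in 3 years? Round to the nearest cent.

PV = FV·(1+i)^(−n) = 12,800 × 0.708928 = 9,074.2792

A$9,074.28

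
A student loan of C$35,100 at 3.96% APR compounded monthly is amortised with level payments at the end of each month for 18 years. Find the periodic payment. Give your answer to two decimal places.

C$227.49

i = 0.0396/12 = 0.0033 per month; n = 18·12 = 216.
Annuity-PV factor = 154.289331; PMT = 35100 / 154.289331 = 227.4947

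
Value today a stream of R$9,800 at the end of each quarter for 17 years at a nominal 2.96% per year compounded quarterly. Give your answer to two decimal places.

Periodic rate i = 0.0296/4 = 0.0074; n = 17 × 4 = 68 periods.
PV = PMT · [1 − (1+i)^(−n)] / i = 9800 · 53.281887 = 522,162.4947

R$522,162.49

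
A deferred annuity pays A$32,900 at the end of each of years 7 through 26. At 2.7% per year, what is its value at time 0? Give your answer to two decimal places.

A$428,969.37

Value one period before first payment (t=6): 32900 × [1 − (1+0.027)^(−20)] / 0.027 = 32900 × 15.298648 = 503,325.5074
Discount back 6 years: 503,325.5074 × (1+0.027)^(−6) = 503,325.5074 × 0.852270 = 428,969.3655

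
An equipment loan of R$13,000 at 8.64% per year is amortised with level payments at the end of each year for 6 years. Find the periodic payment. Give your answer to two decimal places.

PMT = 13000 / ( [1 − (1+0.0864)^(−6)] / 0.0864 ) = 13000 / 4.534478 = 2,866.9229

R$2,866.92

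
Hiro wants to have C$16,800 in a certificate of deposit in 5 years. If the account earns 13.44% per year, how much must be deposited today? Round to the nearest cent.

Discount factor = (1+0.1344)^(−5) = 0.532315; PV = 16,800 × 0.532315 = 8,942.8963

C$8,942.90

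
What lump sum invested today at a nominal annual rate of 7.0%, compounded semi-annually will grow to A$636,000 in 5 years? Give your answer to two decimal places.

With 2 periods per year: i = 0.035, n = 10.
PV = 636,000 / (1 + 0.035)^10 = 636,000 / 1.410599 = 450,872.3655

A$450,872.37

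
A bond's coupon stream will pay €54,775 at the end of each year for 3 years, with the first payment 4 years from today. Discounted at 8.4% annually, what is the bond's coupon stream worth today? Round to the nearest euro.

€110,027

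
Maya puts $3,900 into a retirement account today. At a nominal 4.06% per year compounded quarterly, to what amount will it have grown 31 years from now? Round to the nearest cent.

$13,643.07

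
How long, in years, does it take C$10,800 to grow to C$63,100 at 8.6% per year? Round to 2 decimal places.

21.40 years

(1+i)^n = 63100/10800 = 5.84259, so n = ln 5.84259 / ln 1.086 = 21.3957 years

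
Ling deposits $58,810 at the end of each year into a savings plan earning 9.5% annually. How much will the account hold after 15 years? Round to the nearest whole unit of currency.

FV = 58810 × [(1+0.095)^15 − 1] / 0.095 = 58810 × 30.540231 = 1,796,070.9684

$1,796,071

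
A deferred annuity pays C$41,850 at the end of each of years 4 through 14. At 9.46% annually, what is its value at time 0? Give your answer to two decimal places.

C$212,512.93

PV at t=3 (ordinary 11-year annuity): 41850 × a(11|0.0946) = 41850 × 6.659724 = 278,709.4482
Discount back 3 years: 278,709.4482 × (1+0.0946)^(−3) = 278,709.4482 × 0.762489 = 212,512.9304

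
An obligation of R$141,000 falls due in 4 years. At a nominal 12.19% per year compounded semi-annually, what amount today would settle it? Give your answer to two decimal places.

R$87,833.42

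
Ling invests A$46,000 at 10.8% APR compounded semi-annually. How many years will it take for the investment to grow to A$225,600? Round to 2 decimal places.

Periodic rate i = 0.108/2 = 0.054.
n = ln(225600/46000) / ln(1+0.054) = ln(4.90435) / 0.052592 = 30.2348 half-years
= 30.2348/2 years

15.12 years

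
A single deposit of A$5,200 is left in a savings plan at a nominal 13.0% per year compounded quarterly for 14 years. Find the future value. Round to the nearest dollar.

A$31,178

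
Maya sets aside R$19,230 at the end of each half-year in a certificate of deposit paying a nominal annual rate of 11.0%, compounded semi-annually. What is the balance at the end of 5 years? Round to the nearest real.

R$247,593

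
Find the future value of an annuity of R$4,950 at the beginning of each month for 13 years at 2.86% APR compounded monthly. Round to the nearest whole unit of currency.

With 12 periods per year: i = 0.00238333, n = 156.
FV = 4950 × [(1+0.00238333)^156 − 1] / 0.00238333 × (1+i) = 4950 × 189.135626 = 936,221.3486
(Beginning-of-period payments → annuity-due factor ×(1+i).)

R$936,221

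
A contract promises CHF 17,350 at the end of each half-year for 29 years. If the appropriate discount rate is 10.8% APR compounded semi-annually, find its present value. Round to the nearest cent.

CHF 306,085.56

i = 0.108/2 = 0.054 per half-year; n = 29·2 = 58.
Annuity factor a(58|0.054) = 17.641819; PV = 17350 × 17.641819 = 306,085.5582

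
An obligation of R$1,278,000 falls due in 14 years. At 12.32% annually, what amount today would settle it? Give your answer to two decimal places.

PV = FV·(1+i)^(−n) = 1,278,000 × 0.196608 = 251,264.7276

R$251,264.73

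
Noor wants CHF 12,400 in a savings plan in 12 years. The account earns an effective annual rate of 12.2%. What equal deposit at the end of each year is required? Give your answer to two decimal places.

CHF 507.60

FV-annuity factor = 24.428574; PMT = 12400 / 24.428574 = 507.6023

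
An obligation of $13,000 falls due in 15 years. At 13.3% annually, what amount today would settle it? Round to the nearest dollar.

PV = 13,000 / (1 + 0.133)^15 = 13,000 / 6.508017 = 1,997.5364

$1,998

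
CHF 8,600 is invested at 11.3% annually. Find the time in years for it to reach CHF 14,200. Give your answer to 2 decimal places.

4.68 years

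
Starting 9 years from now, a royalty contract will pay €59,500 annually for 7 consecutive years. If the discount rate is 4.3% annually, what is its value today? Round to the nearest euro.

Value one period before first payment (t=8): 59500 × [1 − (1+0.043)^(−7)] / 0.043 = 59500 × 5.936073 = 353,196.3593
Discount back 8 years: 353,196.3593 × (1+0.043)^(−8) = 353,196.3593 × 0.714045 = 252,198.0655

€252,198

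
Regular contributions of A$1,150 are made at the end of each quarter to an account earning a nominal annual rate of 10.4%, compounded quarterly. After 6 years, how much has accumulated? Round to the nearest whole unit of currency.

With 4 periods per year: i = 0.026, n = 24.
FV = PMT · [(1+i)^n − 1] / i = 1150 · 32.752122 = 37,664.9405

A$37,665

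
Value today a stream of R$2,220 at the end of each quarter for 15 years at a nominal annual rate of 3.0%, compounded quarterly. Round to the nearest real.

R$106,945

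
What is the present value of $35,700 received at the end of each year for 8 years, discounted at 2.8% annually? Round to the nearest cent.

$252,730.82

Annuity factor a(8|0.028) = 7.079295; PV = 35700 × 7.079295 = 252,730.8203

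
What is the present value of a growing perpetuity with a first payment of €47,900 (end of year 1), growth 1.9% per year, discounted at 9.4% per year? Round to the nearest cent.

PV = PMT / (i − g) = 47900 / (0.094 − 0.019) = 47900 / 0.075000 = 638,666.6667

€638,666.67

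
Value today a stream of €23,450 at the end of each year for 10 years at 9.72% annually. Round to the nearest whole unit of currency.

€145,840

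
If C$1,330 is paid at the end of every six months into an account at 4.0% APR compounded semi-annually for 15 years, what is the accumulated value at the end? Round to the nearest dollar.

C$53,956

With 2 periods per year: i = 0.02, n = 30.
Accumulation factor s(30|0.02) = 40.568079; FV = 1330 × 40.568079 = 53,955.5453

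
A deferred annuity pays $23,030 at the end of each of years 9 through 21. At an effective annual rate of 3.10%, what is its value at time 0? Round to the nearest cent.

$190,628.14

PV at t=8 (ordinary 13-year annuity): 23030 × a(13|0.031) = 23030 × 10.567260 = 243,364.0011
PV₀ = 243,364.0011 / (1+0.031)^8 = 243,364.0011 / 1.276643 = 190,628.1419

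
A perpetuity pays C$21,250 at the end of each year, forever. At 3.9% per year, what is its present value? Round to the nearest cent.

C$544,871.79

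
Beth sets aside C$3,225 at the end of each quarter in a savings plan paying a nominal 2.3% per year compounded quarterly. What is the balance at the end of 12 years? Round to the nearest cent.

With 4 periods per year: i = 0.00575, n = 48.
FV = 3225 × [(1+0.00575)^48 − 1] / 0.00575 = 3225 × 55.096792 = 177,687.1546

C$177,687.15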